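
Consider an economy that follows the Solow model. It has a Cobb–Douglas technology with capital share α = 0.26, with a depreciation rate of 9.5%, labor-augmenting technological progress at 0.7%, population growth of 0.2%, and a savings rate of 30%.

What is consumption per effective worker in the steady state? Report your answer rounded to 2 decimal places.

In steady state, investment equals break-even investment: s·k^α = (n + g + δ)·k.
Dividing both sides by k: k^(1−α) = s / (n + g + δ).
k^0.74 = 0.30 / (0.002 + 0.007 + 0.095) = 0.30 / 0.104 = 2.8846
k* = 2.8846^(1/0.74) ≈ 4.1854
y* = (k*)^α = 4.1854^0.26 ≈ 1.4509
c* = (1 − s)·y* = (1 − 0.30) × 1.4509 ≈ 1.0156

c* = 1.02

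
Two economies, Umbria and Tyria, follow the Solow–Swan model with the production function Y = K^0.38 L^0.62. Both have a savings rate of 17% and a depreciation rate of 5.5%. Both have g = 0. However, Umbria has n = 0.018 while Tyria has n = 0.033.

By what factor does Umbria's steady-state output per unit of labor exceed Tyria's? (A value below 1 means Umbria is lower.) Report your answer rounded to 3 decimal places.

Steady-state y* = [s/(n + δ)]^(α/(1−α)), so the ratio is [ (s_U/(n + δ)_U) / (s_T/(n + δ)_T) ]^0.6129.
s_U/(n + δ)_U = 0.17/0.073 = 2.3288; s_T/(n + δ)_T = 0.17/0.088 = 1.9318.
Ratio = (2.3288/1.9318)^0.6129 = 1.2055^0.6129 ≈ 1.1214

y*_U / y*_T ≈ 1.121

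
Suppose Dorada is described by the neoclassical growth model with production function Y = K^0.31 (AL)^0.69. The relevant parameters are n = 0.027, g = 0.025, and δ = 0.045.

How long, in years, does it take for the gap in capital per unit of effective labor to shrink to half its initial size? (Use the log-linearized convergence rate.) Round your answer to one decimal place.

about 10.4 years

Near the steady state the convergence rate is λ = (1 − α)(n + g + δ).
λ = (1 − 0.31) × 0.097 = 0.69 × 0.097 = 0.06693
Half-life = ln 2 / λ = 0.6931 / 0.06693 ≈ 10.36 years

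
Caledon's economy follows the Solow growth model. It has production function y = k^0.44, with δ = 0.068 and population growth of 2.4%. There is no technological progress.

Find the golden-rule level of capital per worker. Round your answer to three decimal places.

The golden rule sets f'(k) = n + δ, i.e. α·k^(α−1) = n + δ.
So k^(1−α) = α / (n + δ) = 0.44 / 0.092 = 4.7826.
k_gold = 4.7826^(1/0.56) ≈ 16.3563

k_gold ≈ 16.356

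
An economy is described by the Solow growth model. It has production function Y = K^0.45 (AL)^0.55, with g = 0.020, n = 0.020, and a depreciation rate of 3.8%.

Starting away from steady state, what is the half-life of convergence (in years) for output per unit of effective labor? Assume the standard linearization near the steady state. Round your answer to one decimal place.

t_½ ≈ 16.2 years

Near the steady state the convergence rate is λ = (1 − α)(n + g + δ).
λ = (1 − 0.45) × 0.078 = 0.55 × 0.078 = 0.0429
Half-life = ln 2 / λ = 0.6931 / 0.0429 ≈ 16.16 years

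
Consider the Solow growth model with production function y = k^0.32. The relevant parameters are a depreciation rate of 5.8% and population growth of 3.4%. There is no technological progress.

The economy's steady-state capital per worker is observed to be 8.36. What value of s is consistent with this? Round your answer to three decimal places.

s ≈ 0.390

In steady state, investment equals break-even investment: s·k^α = (n + δ)·k.
So s / (n + δ) = (k*)^(1−α) = 8.36^0.68 = 4.2374.
Therefore s = 4.2374 × (n + δ) = 4.2374 × 0.092 = 0.3898.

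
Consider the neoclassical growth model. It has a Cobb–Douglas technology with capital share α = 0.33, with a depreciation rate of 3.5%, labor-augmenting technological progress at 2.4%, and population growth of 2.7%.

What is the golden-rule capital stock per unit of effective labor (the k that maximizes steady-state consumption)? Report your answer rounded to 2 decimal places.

k_gold ≈ 7.44

The golden rule sets f'(k) = n + g + δ, i.e. α·k^(α−1) = n + g + δ.
So k^(1−α) = α / (n + g + δ) = 0.33 / 0.086 = 3.8372.
k_gold = 3.8372^(1/0.67) ≈ 7.4415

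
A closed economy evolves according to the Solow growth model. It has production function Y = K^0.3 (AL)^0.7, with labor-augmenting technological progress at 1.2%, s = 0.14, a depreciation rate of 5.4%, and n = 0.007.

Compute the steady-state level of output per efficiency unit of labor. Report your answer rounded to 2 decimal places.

y* = 1.32

In steady state, investment equals break-even investment: s·k^α = (n + g + δ)·k.
Dividing both sides by k: k^(1−α) = s / (n + g + δ).
k^0.7 = 0.14 / (0.007 + 0.012 + 0.054) = 0.14 / 0.073 = 1.9178
k* = 1.9178^(1/0.7) ≈ 2.5352
y* = (k*)^α = 2.5352^0.3 ≈ 1.3219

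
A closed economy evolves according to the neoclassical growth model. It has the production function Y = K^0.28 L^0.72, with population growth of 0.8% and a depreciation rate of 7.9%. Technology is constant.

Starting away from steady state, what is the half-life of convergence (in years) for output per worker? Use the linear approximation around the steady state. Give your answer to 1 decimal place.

Near the steady state the convergence rate is λ = (1 − α)(n + δ).
λ = (1 − 0.28) × 0.087 = 0.72 × 0.087 = 0.06264
Half-life = ln 2 / λ = 0.6931 / 0.06264 ≈ 11.06 years

about 11.1 years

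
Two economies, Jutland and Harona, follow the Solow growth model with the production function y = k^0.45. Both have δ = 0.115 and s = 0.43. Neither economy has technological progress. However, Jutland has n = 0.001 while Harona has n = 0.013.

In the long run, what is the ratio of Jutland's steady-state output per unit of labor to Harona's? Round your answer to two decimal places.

Steady-state y* = [s/(n + δ)]^(α/(1−α)), so the ratio is [ (s_J/(n + δ)_J) / (s_H/(n + δ)_H) ]^0.8182.
s_J/(n + δ)_J = 0.43/0.116 = 3.7069; s_H/(n + δ)_H = 0.43/0.128 = 3.3594.
Ratio = (3.7069/3.3594)^0.8182 = 1.1034^0.8182 ≈ 1.0838

ratio ≈ 1.08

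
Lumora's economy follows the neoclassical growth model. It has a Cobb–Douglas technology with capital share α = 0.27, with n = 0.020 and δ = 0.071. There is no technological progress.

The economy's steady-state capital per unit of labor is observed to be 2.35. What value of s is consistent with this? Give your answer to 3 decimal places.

In steady state, investment equals break-even investment: s·k^α = (n + δ)·k.
So s / (n + δ) = (k*)^(1−α) = 2.35^0.73 = 1.8659.
Therefore s = 1.8659 × (n + δ) = 1.8659 × 0.091 = 0.1698.

s ≈ 0.170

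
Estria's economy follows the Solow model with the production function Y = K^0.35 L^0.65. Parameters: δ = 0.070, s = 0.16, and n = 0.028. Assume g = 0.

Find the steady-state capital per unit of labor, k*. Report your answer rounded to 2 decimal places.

k* = 2.13

At the steady state, Δk = 0, so s·k^α = (n + δ)·k.
Rearranging, k^(1−α) = s / (n + δ).
k^0.65 = 0.16 / (0.028 + 0.070) = 0.16 / 0.098 = 1.6327
k* = 1.6327^(1/0.65) ≈ 2.1259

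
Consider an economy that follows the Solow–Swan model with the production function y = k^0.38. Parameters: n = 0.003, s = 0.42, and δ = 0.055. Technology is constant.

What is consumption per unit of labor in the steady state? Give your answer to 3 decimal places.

c* = 1.952

Steady state requires s·f(k) = (n + δ)·k, i.e. s·k^α = (n + δ)·k.
Dividing both sides by k: k^(1−α) = s / (n + δ).
k^0.62 = 0.42 / (0.003 + 0.055) = 0.42 / 0.058 = 7.2414
k* = 7.2414^(1/0.62) ≈ 24.3675
y* = (k*)^α = 24.3675^0.38 ≈ 3.3650
c* = (1 − s)·y* = (1 − 0.42) × 3.3650 ≈ 1.9517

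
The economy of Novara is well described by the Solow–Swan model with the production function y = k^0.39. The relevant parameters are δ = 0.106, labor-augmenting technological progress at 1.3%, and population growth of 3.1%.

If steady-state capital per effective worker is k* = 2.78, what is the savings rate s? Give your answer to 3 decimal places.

s ≈ 0.280

At the steady state, Δk = 0, so s·k^α = (n + g + δ)·k.
So s / (n + g + δ) = (k*)^(1−α) = 2.78^0.61 = 1.8658.
Therefore s = 1.8658 × (n + g + δ) = 1.8658 × 0.150 = 0.2799.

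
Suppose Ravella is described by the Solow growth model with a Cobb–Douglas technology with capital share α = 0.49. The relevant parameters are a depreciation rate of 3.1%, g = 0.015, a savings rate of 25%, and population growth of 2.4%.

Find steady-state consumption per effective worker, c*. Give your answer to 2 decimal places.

Steady state requires s·f(k) = (n + g + δ)·k, i.e. s·k^α = (n + g + δ)·k.
Dividing both sides by k: k^(1−α) = s / (n + g + δ).
k^0.51 = 0.25 / (0.024 + 0.015 + 0.031) = 0.25 / 0.070 = 3.5714
k* = 3.5714^(1/0.51) ≈ 12.1338
y* = (k*)^α = 12.1338^0.49 ≈ 3.3975
c* = (1 − s)·y* = (1 − 0.25) × 3.3975 ≈ 2.5481

c* = 2.55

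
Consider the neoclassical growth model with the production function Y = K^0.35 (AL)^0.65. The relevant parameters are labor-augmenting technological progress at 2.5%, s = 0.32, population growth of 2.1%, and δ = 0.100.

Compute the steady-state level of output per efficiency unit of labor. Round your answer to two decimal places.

y* = 1.53

Steady state requires s·f(k) = (n + g + δ)·k, i.e. s·k^α = (n + g + δ)·k.
Dividing both sides by k: k^(1−α) = s / (n + g + δ).
k^0.65 = 0.32 / (0.021 + 0.025 + 0.100) = 0.32 / 0.146 = 2.1918
k* = 2.1918^(1/0.65) ≈ 3.3443
y* = (k*)^α = 3.3443^0.35 ≈ 1.5258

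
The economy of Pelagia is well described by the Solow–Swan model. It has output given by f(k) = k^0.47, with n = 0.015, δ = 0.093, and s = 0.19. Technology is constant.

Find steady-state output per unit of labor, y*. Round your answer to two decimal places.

Steady state requires s·f(k) = (n + δ)·k, i.e. s·k^α = (n + δ)·k.
Dividing both sides by k: k^(1−α) = s / (n + δ).
k^0.53 = 0.19 / (0.015 + 0.093) = 0.19 / 0.108 = 1.7593
k* = 1.7593^(1/0.53) ≈ 2.9034
y* = (k*)^α = 2.9034^0.47 ≈ 1.6503

y* = 1.65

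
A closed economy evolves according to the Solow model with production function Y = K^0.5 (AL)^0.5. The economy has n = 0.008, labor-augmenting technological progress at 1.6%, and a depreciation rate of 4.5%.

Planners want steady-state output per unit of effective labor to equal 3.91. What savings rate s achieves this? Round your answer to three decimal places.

At the steady state, Δk = 0, so s·k^α = (n + g + δ)·k.
Since y* = [s/(n + g + δ)]^(α/(1−α)), we have s/(n + g + δ) = (y*)^((1−α)/α) = 3.91^1 = 3.9100.
Therefore s = 3.9100 × (n + g + δ) = 3.9100 × 0.069 = 0.2698.

s ≈ 0.270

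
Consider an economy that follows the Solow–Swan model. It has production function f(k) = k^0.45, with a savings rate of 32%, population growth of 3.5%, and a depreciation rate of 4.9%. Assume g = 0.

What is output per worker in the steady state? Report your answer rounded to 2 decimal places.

y* = 2.99

In steady state, investment equals break-even investment: s·k^α = (n + δ)·k.
Dividing both sides by k: k^(1−α) = s / (n + δ).
k^0.55 = 0.32 / (0.035 + 0.049) = 0.32 / 0.084 = 3.8095
k* = 3.8095^(1/0.55) ≈ 11.3795
y* = (k*)^α = 11.3795^0.45 ≈ 2.9871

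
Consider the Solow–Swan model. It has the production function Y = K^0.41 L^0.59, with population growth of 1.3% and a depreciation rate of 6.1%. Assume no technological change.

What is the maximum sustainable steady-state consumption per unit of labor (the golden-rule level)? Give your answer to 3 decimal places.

At the golden rule, f'(k) = n + δ, so α·k^(α−1) = n + δ and k_gold = (α/(n + δ))^(1/(1−α)).
k_gold = (0.41/0.074)^(1/0.59) = 5.5405^1.6949 ≈ 18.2071
c_gold = f(k_gold) − (n + δ)·k_gold = 3.2862 − 0.074×18.2071 ≈ 1.9389

c_gold ≈ 1.939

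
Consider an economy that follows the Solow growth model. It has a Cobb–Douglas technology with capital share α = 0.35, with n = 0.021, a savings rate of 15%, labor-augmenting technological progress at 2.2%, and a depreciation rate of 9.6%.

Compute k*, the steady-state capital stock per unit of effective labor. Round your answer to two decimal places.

k* = 1.12

Steady state requires s·f(k) = (n + g + δ)·k, i.e. s·k^α = (n + g + δ)·k.
Dividing both sides by k: k^(1−α) = s / (n + g + δ).
k^0.65 = 0.15 / (0.021 + 0.022 + 0.096) = 0.15 / 0.139 = 1.0791
k* = 1.0791^(1/0.65) ≈ 1.1243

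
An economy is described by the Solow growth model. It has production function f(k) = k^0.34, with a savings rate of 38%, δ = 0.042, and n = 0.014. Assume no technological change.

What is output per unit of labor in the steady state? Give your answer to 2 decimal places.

y* = 2.68

Steady state requires s·f(k) = (n + δ)·k, i.e. s·k^α = (n + δ)·k.
Dividing both sides by k: k^(1−α) = s / (n + δ).
k^0.66 = 0.38 / (0.014 + 0.042) = 0.38 / 0.056 = 6.7857
k* = 6.7857^(1/0.66) ≈ 18.1967
y* = (k*)^α = 18.1967^0.34 ≈ 2.6816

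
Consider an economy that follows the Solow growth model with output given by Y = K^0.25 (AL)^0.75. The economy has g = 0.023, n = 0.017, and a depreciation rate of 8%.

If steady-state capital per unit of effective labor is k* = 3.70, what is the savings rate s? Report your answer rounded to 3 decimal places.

s ≈ 0.320

Steady state requires s·f(k) = (n + g + δ)·k, i.e. s·k^α = (n + g + δ)·k.
So s / (n + g + δ) = (k*)^(1−α) = 3.70^0.75 = 2.6678.
Therefore s = 2.6678 × (n + g + δ) = 2.6678 × 0.120 = 0.3201.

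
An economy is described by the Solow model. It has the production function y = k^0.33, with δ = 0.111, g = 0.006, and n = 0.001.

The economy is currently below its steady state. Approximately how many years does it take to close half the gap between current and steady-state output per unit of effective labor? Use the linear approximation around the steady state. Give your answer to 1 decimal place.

Near the steady state the convergence rate is λ = (1 − α)(n + g + δ).
λ = (1 − 0.33) × 0.118 = 0.67 × 0.118 = 0.07906
Half-life = ln 2 / λ = 0.6931 / 0.07906 ≈ 8.77 years

half-life ≈ 8.8 years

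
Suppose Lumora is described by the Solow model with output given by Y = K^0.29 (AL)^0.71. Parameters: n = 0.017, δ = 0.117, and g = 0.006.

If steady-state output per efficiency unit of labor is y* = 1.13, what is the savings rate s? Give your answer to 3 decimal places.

s ≈ 0.189

Steady state requires s·f(k) = (n + g + δ)·k, i.e. s·k^α = (n + g + δ)·k.
Since y* = [s/(n + g + δ)]^(α/(1−α)), we have s/(n + g + δ) = (y*)^((1−α)/α) = 1.13^2.4483 = 1.3488.
Therefore s = 1.3488 × (n + g + δ) = 1.3488 × 0.140 = 0.1888.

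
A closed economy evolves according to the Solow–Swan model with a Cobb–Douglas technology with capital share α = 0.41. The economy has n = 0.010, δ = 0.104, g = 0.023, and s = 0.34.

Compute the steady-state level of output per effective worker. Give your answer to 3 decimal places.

Steady state requires s·f(k) = (n + g + δ)·k, i.e. s·k^α = (n + g + δ)·k.
Rearranging, k^(1−α) = s / (n + g + δ).
k^0.59 = 0.34 / (0.010 + 0.023 + 0.104) = 0.34 / 0.137 = 2.4818
k* = 2.4818^(1/0.59) ≈ 4.6676
y* = (k*)^α = 4.6676^0.41 ≈ 1.8807

y* = 1.881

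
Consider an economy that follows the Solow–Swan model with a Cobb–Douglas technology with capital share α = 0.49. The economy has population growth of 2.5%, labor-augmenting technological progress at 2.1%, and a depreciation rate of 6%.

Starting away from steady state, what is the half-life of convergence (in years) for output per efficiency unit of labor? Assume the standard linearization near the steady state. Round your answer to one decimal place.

Near the steady state the convergence rate is λ = (1 − α)(n + g + δ).
λ = (1 − 0.49) × 0.106 = 0.51 × 0.106 = 0.05406
Half-life = ln 2 / λ = 0.6931 / 0.05406 ≈ 12.82 years

about 12.8 years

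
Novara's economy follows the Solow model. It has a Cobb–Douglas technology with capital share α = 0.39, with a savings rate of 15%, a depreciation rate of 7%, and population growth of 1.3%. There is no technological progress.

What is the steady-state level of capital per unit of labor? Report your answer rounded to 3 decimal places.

k* ≈ 2.638

In steady state, investment equals break-even investment: s·k^α = (n + δ)·k.
Rearranging, k^(1−α) = s / (n + δ).
k^0.61 = 0.15 / (0.013 + 0.070) = 0.15 / 0.083 = 1.8072
k* = 1.8072^(1/0.61) ≈ 2.6383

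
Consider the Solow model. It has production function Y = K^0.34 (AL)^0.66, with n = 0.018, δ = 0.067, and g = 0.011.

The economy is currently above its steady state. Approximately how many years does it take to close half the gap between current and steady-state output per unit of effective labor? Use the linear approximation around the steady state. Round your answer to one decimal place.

Near the steady state the convergence rate is λ = (1 − α)(n + g + δ).
λ = (1 − 0.34) × 0.096 = 0.66 × 0.096 = 0.06336
Half-life = ln 2 / λ = 0.6931 / 0.06336 ≈ 10.94 years

t_½ ≈ 10.9 years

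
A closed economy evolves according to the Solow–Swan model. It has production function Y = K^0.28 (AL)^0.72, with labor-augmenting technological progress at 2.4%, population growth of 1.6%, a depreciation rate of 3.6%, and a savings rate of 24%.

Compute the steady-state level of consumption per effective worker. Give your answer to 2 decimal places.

Steady state requires s·f(k) = (n + g + δ)·k, i.e. s·k^α = (n + g + δ)·k.
Rearranging, k^(1−α) = s / (n + g + δ).
k^0.72 = 0.24 / (0.016 + 0.024 + 0.036) = 0.24 / 0.076 = 3.1579
k* = 3.1579^(1/0.72) ≈ 4.9387
y* = (k*)^α = 4.9387^0.28 ≈ 1.5639
c* = (1 − s)·y* = (1 − 0.24) × 1.5639 ≈ 1.1886

c* ≈ 1.19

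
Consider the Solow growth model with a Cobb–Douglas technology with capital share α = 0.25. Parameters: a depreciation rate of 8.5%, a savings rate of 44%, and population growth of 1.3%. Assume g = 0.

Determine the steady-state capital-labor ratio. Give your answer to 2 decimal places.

In steady state, investment equals break-even investment: s·k^α = (n + δ)·k.
Rearranging, k^(1−α) = s / (n + δ).
k^0.75 = 0.44 / (0.013 + 0.085) = 0.44 / 0.098 = 4.4898
k* = 4.4898^(1/0.75) ≈ 7.4069

k* = 7.41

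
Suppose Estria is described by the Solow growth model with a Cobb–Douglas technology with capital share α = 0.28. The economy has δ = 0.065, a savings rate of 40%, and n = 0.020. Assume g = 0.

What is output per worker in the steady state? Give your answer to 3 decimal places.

y* ≈ 1.826

In steady state, investment equals break-even investment: s·k^α = (n + δ)·k.
Dividing both sides by k: k^(1−α) = s / (n + δ).
k^0.72 = 0.40 / (0.020 + 0.065) = 0.40 / 0.085 = 4.7059
k* = 4.7059^(1/0.72) ≈ 8.5946
y* = (k*)^α = 8.5946^0.28 ≈ 1.8263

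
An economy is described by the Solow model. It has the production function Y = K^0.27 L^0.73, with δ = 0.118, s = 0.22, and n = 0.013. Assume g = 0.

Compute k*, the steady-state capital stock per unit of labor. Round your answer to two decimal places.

k* ≈ 2.03

Steady state requires s·f(k) = (n + δ)·k, i.e. s·k^α = (n + δ)·k.
Dividing both sides by k: k^(1−α) = s / (n + δ).
k^0.73 = 0.22 / (0.013 + 0.118) = 0.22 / 0.131 = 1.6794
k* = 1.6794^(1/0.73) ≈ 2.0344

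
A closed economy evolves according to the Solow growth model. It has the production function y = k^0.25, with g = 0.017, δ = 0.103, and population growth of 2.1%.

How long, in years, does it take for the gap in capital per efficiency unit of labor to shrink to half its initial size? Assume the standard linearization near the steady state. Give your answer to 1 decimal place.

Near the steady state the convergence rate is λ = (1 − α)(n + g + δ).
λ = (1 − 0.25) × 0.141 = 0.75 × 0.141 = 0.10575
Half-life = ln 2 / λ = 0.6931 / 0.10575 ≈ 6.55 years

about 6.6 years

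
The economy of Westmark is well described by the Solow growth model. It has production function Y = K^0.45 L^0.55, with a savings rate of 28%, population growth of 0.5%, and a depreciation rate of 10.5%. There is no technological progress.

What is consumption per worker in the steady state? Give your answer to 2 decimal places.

c* ≈ 1.55

At the steady state, Δk = 0, so s·k^α = (n + δ)·k.
Rearranging, k^(1−α) = s / (n + δ).
k^0.55 = 0.28 / (0.005 + 0.105) = 0.28 / 0.110 = 2.5455
k* = 2.5455^(1/0.55) ≈ 5.4673
y* = (k*)^α = 5.4673^0.45 ≈ 2.1478
c* = (1 − s)·y* = (1 − 0.28) × 2.1478 ≈ 1.5464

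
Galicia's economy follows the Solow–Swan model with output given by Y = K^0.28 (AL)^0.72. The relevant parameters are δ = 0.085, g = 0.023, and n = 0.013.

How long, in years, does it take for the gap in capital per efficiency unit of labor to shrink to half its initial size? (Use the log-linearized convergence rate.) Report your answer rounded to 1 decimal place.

about 8.0 years

Near the steady state the convergence rate is λ = (1 − α)(n + g + δ).
λ = (1 − 0.28) × 0.121 = 0.72 × 0.121 = 0.08712
Half-life = ln 2 / λ = 0.6931 / 0.08712 ≈ 7.96 years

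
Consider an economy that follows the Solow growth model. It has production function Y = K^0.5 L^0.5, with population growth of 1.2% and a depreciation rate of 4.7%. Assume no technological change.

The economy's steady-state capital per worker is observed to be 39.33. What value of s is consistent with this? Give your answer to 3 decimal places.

In steady state, investment equals break-even investment: s·k^α = (n + δ)·k.
So s / (n + δ) = (k*)^(1−α) = 39.33^0.5 = 6.2714.
Therefore s = 6.2714 × (n + δ) = 6.2714 × 0.059 = 0.3700.

s ≈ 0.370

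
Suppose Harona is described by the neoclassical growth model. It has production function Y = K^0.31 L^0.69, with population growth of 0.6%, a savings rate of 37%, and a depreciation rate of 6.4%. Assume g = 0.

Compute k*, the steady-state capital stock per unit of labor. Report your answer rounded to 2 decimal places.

In steady state, investment equals break-even investment: s·k^α = (n + δ)·k.
Rearranging, k^(1−α) = s / (n + δ).
k^0.69 = 0.37 / (0.006 + 0.064) = 0.37 / 0.070 = 5.2857
k* = 5.2857^(1/0.69) ≈ 11.1680

k* = 11.17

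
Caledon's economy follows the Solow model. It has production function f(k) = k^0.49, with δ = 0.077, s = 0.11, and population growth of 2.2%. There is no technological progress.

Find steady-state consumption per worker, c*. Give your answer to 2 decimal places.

Steady state requires s·f(k) = (n + δ)·k, i.e. s·k^α = (n + δ)·k.
Dividing both sides by k: k^(1−α) = s / (n + δ).
k^0.51 = 0.11 / (0.022 + 0.077) = 0.11 / 0.099 = 1.1111
k* = 1.1111^(1/0.51) ≈ 1.2295
y* = (k*)^α = 1.2295^0.49 ≈ 1.1065
c* = (1 − s)·y* = (1 − 0.11) × 1.1065 ≈ 0.9848

c* ≈ 0.98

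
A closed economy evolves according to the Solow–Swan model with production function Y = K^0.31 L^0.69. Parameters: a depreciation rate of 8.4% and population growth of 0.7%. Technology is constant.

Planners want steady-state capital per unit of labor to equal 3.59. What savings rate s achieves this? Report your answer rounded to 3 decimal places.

In steady state, investment equals break-even investment: s·k^α = (n + δ)·k.
So s / (n + δ) = (k*)^(1−α) = 3.59^0.69 = 2.4155.
Therefore s = 2.4155 × (n + δ) = 2.4155 × 0.091 = 0.2198.

s ≈ 0.220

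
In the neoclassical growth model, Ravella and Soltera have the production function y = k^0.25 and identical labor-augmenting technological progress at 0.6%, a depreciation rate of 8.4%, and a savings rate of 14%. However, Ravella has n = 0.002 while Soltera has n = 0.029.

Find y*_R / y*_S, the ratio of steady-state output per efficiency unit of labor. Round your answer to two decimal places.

ratio ≈ 1.09

Steady-state y* = [s/(n + g + δ)]^(α/(1−α)), so the ratio is [ (s_R/(n + g + δ)_R) / (s_S/(n + g + δ)_S) ]^0.3333.
s_R/(n + g + δ)_R = 0.14/0.092 = 1.5217; s_S/(n + g + δ)_S = 0.14/0.119 = 1.1765.
Ratio = (1.5217/1.1765)^0.3333 = 1.2934^0.3333 ≈ 1.0895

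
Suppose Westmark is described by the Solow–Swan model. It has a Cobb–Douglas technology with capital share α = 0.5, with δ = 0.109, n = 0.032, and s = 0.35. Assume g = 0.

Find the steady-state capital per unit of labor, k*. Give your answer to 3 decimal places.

At the steady state, Δk = 0, so s·k^α = (n + δ)·k.
Rearranging, k^(1−α) = s / (n + δ).
k^0.5 = 0.35 / (0.032 + 0.109) = 0.35 / 0.141 = 2.4823
k* = 2.4823^(1/0.5) ≈ 6.1618

k* ≈ 6.162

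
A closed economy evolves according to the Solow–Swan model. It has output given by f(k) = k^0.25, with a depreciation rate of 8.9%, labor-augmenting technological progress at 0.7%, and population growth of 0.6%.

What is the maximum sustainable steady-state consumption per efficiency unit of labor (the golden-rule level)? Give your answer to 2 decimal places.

c_gold ≈ 1.01

At the golden rule, f'(k) = n + g + δ, so α·k^(α−1) = n + g + δ and k_gold = (α/(n + g + δ))^(1/(1−α)).
k_gold = (0.25/0.102)^(1/0.75) = 2.4510^1.3333 ≈ 3.3045
c_gold = f(k_gold) − (n + g + δ)·k_gold = 1.3483 − 0.102×3.3045 ≈ 1.0112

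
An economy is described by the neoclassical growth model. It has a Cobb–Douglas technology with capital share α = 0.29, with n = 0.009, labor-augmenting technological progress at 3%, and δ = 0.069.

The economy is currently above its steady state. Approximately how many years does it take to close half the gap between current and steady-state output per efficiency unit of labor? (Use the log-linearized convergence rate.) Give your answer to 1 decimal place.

half-life ≈ 9.0 years

Near the steady state the convergence rate is λ = (1 − α)(n + g + δ).
λ = (1 − 0.29) × 0.108 = 0.71 × 0.108 = 0.07668
Half-life = ln 2 / λ = 0.6931 / 0.07668 ≈ 9.04 years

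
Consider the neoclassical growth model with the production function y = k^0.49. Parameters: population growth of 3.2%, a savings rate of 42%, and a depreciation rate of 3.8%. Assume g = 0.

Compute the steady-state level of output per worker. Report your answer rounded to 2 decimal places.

y* ≈ 5.59

Steady state requires s·f(k) = (n + δ)·k, i.e. s·k^α = (n + δ)·k.
Rearranging, k^(1−α) = s / (n + δ).
k^0.51 = 0.42 / (0.032 + 0.038) = 0.42 / 0.070 = 6.0000
k* = 6.0000^(1/0.51) ≈ 33.5573
y* = (k*)^α = 33.5573^0.49 ≈ 5.5929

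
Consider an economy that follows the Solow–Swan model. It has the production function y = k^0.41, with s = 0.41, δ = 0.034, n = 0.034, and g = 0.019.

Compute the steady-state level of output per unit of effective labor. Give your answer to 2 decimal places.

At the steady state, Δk = 0, so s·k^α = (n + g + δ)·k.
Rearranging, k^(1−α) = s / (n + g + δ).
k^0.59 = 0.41 / (0.034 + 0.019 + 0.034) = 0.41 / 0.087 = 4.7126
k* = 4.7126^(1/0.59) ≈ 13.8395
y* = (k*)^α = 13.8395^0.41 ≈ 2.9367

y* ≈ 2.94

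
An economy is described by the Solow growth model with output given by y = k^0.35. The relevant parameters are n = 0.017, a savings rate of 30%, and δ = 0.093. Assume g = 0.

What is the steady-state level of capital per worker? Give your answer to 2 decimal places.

At the steady state, Δk = 0, so s·k^α = (n + δ)·k.
Dividing both sides by k: k^(1−α) = s / (n + δ).
k^0.65 = 0.30 / (0.017 + 0.093) = 0.30 / 0.110 = 2.7273
k* = 2.7273^(1/0.65) ≈ 4.6812

k* = 4.68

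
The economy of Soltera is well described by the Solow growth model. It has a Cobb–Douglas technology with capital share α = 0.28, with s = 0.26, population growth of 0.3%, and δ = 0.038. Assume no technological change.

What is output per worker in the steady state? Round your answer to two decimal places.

y* ≈ 2.05

At the steady state, Δk = 0, so s·k^α = (n + δ)·k.
Rearranging, k^(1−α) = s / (n + δ).
k^0.72 = 0.26 / (0.003 + 0.038) = 0.26 / 0.041 = 6.3415
k* = 6.3415^(1/0.72) ≈ 13.0064
y* = (k*)^α = 13.0064^0.28 ≈ 2.0510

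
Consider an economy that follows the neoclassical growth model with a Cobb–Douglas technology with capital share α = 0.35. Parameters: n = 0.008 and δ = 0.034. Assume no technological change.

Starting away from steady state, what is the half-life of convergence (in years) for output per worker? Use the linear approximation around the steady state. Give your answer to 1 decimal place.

half-life ≈ 25.4 years

Near the steady state the convergence rate is λ = (1 − α)(n + δ).
λ = (1 − 0.35) × 0.042 = 0.65 × 0.042 = 0.0273
Half-life = ln 2 / λ = 0.6931 / 0.0273 ≈ 25.39 years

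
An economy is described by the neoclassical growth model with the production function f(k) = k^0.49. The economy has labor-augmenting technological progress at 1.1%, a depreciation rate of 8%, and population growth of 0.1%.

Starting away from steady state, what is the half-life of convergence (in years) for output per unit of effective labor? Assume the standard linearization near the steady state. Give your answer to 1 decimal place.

about 14.8 years

Near the steady state the convergence rate is λ = (1 − α)(n + g + δ).
λ = (1 − 0.49) × 0.092 = 0.51 × 0.092 = 0.04692
Half-life = ln 2 / λ = 0.6931 / 0.04692 ≈ 14.77 years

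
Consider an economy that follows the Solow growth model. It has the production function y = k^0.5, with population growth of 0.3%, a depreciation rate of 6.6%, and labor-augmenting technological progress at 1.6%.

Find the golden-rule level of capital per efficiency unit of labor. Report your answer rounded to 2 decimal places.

k_gold ≈ 34.60

The golden rule sets f'(k) = n + g + δ, i.e. α·k^(α−1) = n + g + δ.
So k^(1−α) = α / (n + g + δ) = 0.5 / 0.085 = 5.8824.
k_gold = 5.8824^(1/0.5) ≈ 34.6026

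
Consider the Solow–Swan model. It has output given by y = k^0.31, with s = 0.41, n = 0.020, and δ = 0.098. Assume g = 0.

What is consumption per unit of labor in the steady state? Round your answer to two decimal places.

c* = 1.03

Steady state requires s·f(k) = (n + δ)·k, i.e. s·k^α = (n + δ)·k.
Dividing both sides by k: k^(1−α) = s / (n + δ).
k^0.69 = 0.41 / (0.020 + 0.098) = 0.41 / 0.118 = 3.4746
k* = 3.4746^(1/0.69) ≈ 6.0802
y* = (k*)^α = 6.0802^0.31 ≈ 1.7499
c* = (1 − s)·y* = (1 − 0.41) × 1.7499 ≈ 1.0324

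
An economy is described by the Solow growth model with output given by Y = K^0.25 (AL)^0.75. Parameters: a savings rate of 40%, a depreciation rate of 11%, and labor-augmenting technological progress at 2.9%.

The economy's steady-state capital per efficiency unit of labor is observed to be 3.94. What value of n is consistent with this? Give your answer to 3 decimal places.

n ≈ 0.004

At the steady state, Δk = 0, so s·k^α = (n + g + δ)·k.
So s / (n + g + δ) = (k*)^(1−α) = 3.94^0.75 = 2.7965.
Therefore n + g + δ = s / 2.7965 = 0.40 / 2.7965 = 0.1430, so n = 0.1430 − 0.139 = 0.0040.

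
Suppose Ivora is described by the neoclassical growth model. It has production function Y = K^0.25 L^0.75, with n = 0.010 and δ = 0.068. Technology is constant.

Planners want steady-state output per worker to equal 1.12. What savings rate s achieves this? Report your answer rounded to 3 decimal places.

s ≈ 0.110

At the steady state, Δk = 0, so s·k^α = (n + δ)·k.
Since y* = [s/(n + δ)]^(α/(1−α)), we have s/(n + δ) = (y*)^((1−α)/α) = 1.12^3 = 1.4049.
Therefore s = 1.4049 × (n + δ) = 1.4049 × 0.078 = 0.1096.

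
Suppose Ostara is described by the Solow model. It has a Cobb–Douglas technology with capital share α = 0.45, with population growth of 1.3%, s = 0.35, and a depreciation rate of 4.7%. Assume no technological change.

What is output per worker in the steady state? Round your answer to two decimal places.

At the steady state, Δk = 0, so s·k^α = (n + δ)·k.
Rearranging, k^(1−α) = s / (n + δ).
k^0.55 = 0.35 / (0.013 + 0.047) = 0.35 / 0.060 = 5.8333
k* = 5.8333^(1/0.55) ≈ 24.6929
y* = (k*)^α = 24.6929^0.45 ≈ 4.2331

y* ≈ 4.23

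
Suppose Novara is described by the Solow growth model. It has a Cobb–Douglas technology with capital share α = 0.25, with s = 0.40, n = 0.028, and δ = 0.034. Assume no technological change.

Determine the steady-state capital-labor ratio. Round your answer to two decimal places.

At the steady state, Δk = 0, so s·k^α = (n + δ)·k.
Dividing both sides by k: k^(1−α) = s / (n + δ).
k^0.75 = 0.40 / (0.028 + 0.034) = 0.40 / 0.062 = 6.4516
k* = 6.4516^(1/0.75) ≈ 12.0104

k* = 12.01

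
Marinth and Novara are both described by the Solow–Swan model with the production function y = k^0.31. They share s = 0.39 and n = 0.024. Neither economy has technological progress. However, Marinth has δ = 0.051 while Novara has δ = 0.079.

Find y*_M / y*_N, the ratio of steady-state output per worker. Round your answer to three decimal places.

y*_M / y*_N ≈ 1.153

Steady-state y* = [s/(n + δ)]^(α/(1−α)), so the ratio is [ (s_M/(n + δ)_M) / (s_N/(n + δ)_N) ]^0.4493.
s_M/(n + δ)_M = 0.39/0.075 = 5.2000; s_N/(n + δ)_N = 0.39/0.103 = 3.7864.
Ratio = (5.2000/3.7864)^0.4493 = 1.3733^0.4493 ≈ 1.1532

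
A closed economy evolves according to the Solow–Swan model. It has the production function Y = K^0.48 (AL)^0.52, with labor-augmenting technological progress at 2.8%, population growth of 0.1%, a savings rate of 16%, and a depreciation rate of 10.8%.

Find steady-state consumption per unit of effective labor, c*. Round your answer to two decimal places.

At the steady state, Δk = 0, so s·k^α = (n + g + δ)·k.
Dividing both sides by k: k^(1−α) = s / (n + g + δ).
k^0.52 = 0.16 / (0.001 + 0.028 + 0.108) = 0.16 / 0.137 = 1.1679
k* = 1.1679^(1/0.52) ≈ 1.3478
y* = (k*)^α = 1.3478^0.48 ≈ 1.1540
c* = (1 − s)·y* = (1 − 0.16) × 1.1540 ≈ 0.9694

c* ≈ 0.97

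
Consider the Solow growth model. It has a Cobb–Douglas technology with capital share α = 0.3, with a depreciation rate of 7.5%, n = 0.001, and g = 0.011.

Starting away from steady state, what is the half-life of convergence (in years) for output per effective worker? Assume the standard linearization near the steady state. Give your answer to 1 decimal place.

Near the steady state the convergence rate is λ = (1 − α)(n + g + δ).
λ = (1 − 0.3) × 0.087 = 0.7 × 0.087 = 0.0609
Half-life = ln 2 / λ = 0.6931 / 0.0609 ≈ 11.38 years

about 11.4 years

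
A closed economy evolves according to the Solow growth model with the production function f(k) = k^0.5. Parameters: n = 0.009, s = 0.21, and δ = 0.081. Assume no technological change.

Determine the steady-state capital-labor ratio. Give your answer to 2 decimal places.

At the steady state, Δk = 0, so s·k^α = (n + δ)·k.
Rearranging, k^(1−α) = s / (n + δ).
k^0.5 = 0.21 / (0.009 + 0.081) = 0.21 / 0.090 = 2.3333
k* = 2.3333^(1/0.5) ≈ 5.4443

k* ≈ 5.44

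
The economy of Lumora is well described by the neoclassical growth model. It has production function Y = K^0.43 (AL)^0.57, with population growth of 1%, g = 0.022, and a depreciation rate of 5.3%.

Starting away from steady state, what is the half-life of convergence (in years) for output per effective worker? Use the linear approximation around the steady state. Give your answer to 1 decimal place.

about 14.3 years

Near the steady state the convergence rate is λ = (1 − α)(n + g + δ).
λ = (1 − 0.43) × 0.085 = 0.57 × 0.085 = 0.04845
Half-life = ln 2 / λ = 0.6931 / 0.04845 ≈ 14.31 years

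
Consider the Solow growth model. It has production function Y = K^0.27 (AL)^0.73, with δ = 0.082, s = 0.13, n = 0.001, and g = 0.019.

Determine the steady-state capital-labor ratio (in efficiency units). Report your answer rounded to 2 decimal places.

k* ≈ 1.39

In steady state, investment equals break-even investment: s·k^α = (n + g + δ)·k.
Rearranging, k^(1−α) = s / (n + g + δ).
k^0.73 = 0.13 / (0.001 + 0.019 + 0.082) = 0.13 / 0.102 = 1.2745
k* = 1.2745^(1/0.73) ≈ 1.3941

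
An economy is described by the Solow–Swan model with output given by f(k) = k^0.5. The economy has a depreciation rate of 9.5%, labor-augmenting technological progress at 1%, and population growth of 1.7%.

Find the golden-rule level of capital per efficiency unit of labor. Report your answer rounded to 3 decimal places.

k_gold ≈ 16.797

The golden rule sets f'(k) = n + g + δ, i.e. α·k^(α−1) = n + g + δ.
So k^(1−α) = α / (n + g + δ) = 0.5 / 0.122 = 4.0984.
k_gold = 4.0984^(1/0.5) ≈ 16.7969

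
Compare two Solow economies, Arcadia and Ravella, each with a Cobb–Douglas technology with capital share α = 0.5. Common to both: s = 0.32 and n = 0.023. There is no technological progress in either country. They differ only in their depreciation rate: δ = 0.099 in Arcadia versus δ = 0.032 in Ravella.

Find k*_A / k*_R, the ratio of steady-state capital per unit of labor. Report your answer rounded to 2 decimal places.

k*_A / k*_R ≈ 0.20

Steady-state k* = [s/(n + δ)]^(1/(1−α)), so the ratio is [ (s_A/(n + δ)_A) / (s_R/(n + δ)_R) ]^2.
s_A/(n + δ)_A = 0.32/0.122 = 2.6230; s_R/(n + δ)_R = 0.32/0.055 = 5.8182.
Ratio = (2.6230/5.8182)^2 = 0.4508^2 ≈ 0.2032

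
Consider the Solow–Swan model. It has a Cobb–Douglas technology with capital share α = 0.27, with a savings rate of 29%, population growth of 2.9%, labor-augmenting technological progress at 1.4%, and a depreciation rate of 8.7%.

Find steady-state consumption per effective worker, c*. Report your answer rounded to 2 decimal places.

In steady state, investment equals break-even investment: s·k^α = (n + g + δ)·k.
Rearranging, k^(1−α) = s / (n + g + δ).
k^0.73 = 0.29 / (0.029 + 0.014 + 0.087) = 0.29 / 0.130 = 2.2308
k* = 2.2308^(1/0.73) ≈ 3.0015
y* = (k*)^α = 3.0015^0.27 ≈ 1.3455
c* = (1 − s)·y* = (1 − 0.29) × 1.3455 ≈ 0.9553

c* = 0.96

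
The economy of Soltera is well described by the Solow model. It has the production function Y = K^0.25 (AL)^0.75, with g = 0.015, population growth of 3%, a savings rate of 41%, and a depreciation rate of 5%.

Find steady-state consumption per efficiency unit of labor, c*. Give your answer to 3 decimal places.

In steady state, investment equals break-even investment: s·k^α = (n + g + δ)·k.
Rearranging, k^(1−α) = s / (n + g + δ).
k^0.75 = 0.41 / (0.030 + 0.015 + 0.050) = 0.41 / 0.095 = 4.3158
k* = 4.3158^(1/0.75) ≈ 7.0267
y* = (k*)^α = 7.0267^0.25 ≈ 1.6281
c* = (1 − s)·y* = (1 − 0.41) × 1.6281 ≈ 0.9606

c* ≈ 0.961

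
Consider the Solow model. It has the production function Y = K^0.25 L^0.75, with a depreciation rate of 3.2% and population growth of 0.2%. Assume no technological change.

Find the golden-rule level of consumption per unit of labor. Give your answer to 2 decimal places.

c_gold ≈ 1.46

At the golden rule, f'(k) = n + δ, so α·k^(α−1) = n + δ and k_gold = (α/(n + δ))^(1/(1−α)).
k_gold = (0.25/0.034)^(1/0.75) = 7.3529^1.3333 ≈ 14.2971
c_gold = f(k_gold) − (n + δ)·k_gold = 1.9445 − 0.034×14.2971 ≈ 1.4584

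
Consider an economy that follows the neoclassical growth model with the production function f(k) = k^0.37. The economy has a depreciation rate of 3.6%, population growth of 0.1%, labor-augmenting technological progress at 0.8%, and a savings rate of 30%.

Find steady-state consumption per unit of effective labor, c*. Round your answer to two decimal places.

c* ≈ 2.13

In steady state, investment equals break-even investment: s·k^α = (n + g + δ)·k.
Dividing both sides by k: k^(1−α) = s / (n + g + δ).
k^0.63 = 0.30 / (0.001 + 0.008 + 0.036) = 0.30 / 0.045 = 6.6667
k* = 6.6667^(1/0.63) ≈ 20.3140
y* = (k*)^α = 20.3140^0.37 ≈ 3.0471
c* = (1 − s)·y* = (1 − 0.30) × 3.0471 ≈ 2.1330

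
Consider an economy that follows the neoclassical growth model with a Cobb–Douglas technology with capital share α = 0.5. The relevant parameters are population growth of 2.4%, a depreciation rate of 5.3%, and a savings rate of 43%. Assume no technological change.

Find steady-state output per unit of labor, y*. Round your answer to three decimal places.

At the steady state, Δk = 0, so s·k^α = (n + δ)·k.
Dividing both sides by k: k^(1−α) = s / (n + δ).
k^0.5 = 0.43 / (0.024 + 0.053) = 0.43 / 0.077 = 5.5844
k* = 5.5844^(1/0.5) ≈ 31.1855
y* = (k*)^α = 31.1855^0.5 ≈ 5.5844

y* ≈ 5.584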